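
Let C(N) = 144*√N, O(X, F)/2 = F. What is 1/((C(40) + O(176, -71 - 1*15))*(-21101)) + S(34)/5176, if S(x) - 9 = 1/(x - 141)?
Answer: 126846181731/73026909239839 - 18*√10/1054860091 ≈ 0.0017369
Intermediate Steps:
O(X, F) = 2*F
S(x) = 9 + 1/(-141 + x) (S(x) = 9 + 1/(x - 141) = 9 + 1/(-141 + x))
1/((C(40) + O(176, -71 - 1*15))*(-21101)) + S(34)/5176 = 1/((144*√40 + 2*(-71 - 1*15))*(-21101)) + ((-1268 + 9*34)/(-141 + 34))/5176 = -1/21101/(144*(2*√10) + 2*(-71 - 15)) + ((-1268 + 306)/(-107))*(1/5176) = -1/21101/(288*√10 + 2*(-86)) - 1/107*(-962)*(1/5176) = -1/21101/(288*√10 - 172) + (962/107)*(1/5176) = -1/21101/(-172 + 288*√10) + 481/276916 = -1/(21101*(-172 + 288*√10)) + 481/276916 = 481/276916 - 1/(21101*(-172 + 288*√10))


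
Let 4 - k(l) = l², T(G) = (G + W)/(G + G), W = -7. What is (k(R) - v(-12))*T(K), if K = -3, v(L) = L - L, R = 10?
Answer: -160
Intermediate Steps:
v(L) = 0
T(G) = (-7 + G)/(2*G) (T(G) = (G - 7)/(G + G) = (-7 + G)/((2*G)) = (-7 + G)*(1/(2*G)) = (-7 + G)/(2*G))
k(l) = 4 - l²
(k(R) - v(-12))*T(K) = ((4 - 1*10²) - 1*0)*((½)*(-7 - 3)/(-3)) = ((4 - 1*100) + 0)*((½)*(-⅓)*(-10)) = ((4 - 100) + 0)*(5/3) = (-96 + 0)*(5/3) = -96*5/3 = -160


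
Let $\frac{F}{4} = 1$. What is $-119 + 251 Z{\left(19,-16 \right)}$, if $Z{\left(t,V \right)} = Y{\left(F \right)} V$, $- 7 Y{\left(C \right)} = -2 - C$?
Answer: $- \frac{24929}{7} \approx -3561.3$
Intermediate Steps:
$F = 4$ ($F = 4 \cdot 1 = 4$)
$Y{\left(C \right)} = \frac{2}{7} + \frac{C}{7}$ ($Y{\left(C \right)} = - \frac{-2 - C}{7} = \frac{2}{7} + \frac{C}{7}$)
$Z{\left(t,V \right)} = \frac{6 V}{7}$ ($Z{\left(t,V \right)} = \left(\frac{2}{7} + \frac{1}{7} \cdot 4\right) V = \left(\frac{2}{7} + \frac{4}{7}\right) V = \frac{6 V}{7}$)
$-119 + 251 Z{\left(19,-16 \right)} = -119 + 251 \cdot \frac{6}{7} \left(-16\right) = -119 + 251 \left(- \frac{96}{7}\right) = -119 - \frac{24096}{7} = - \frac{24929}{7}$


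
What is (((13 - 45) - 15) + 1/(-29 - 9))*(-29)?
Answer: 51823/38 ≈ 1363.8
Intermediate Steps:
(((13 - 45) - 15) + 1/(-29 - 9))*(-29) = ((-32 - 15) + 1/(-38))*(-29) = (-47 - 1/38)*(-29) = -1787/38*(-29) = 51823/38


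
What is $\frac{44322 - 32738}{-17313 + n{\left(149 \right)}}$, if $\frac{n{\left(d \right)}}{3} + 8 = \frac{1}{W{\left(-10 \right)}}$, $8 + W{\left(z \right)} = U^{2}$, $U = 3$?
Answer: $- \frac{5792}{8667} \approx -0.66828$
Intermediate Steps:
$W{\left(z \right)} = 1$ ($W{\left(z \right)} = -8 + 3^{2} = -8 + 9 = 1$)
$n{\left(d \right)} = -21$ ($n{\left(d \right)} = -24 + \frac{3}{1} = -24 + 3 \cdot 1 = -24 + 3 = -21$)
$\frac{44322 - 32738}{-17313 + n{\left(149 \right)}} = \frac{44322 - 32738}{-17313 - 21} = \frac{11584}{-17334} = 11584 \left(- \frac{1}{17334}\right) = - \frac{5792}{8667}$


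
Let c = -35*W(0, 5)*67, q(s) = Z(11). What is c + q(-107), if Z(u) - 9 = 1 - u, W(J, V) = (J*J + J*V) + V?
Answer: -11726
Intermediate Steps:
W(J, V) = V + J² + J*V (W(J, V) = (J² + J*V) + V = V + J² + J*V)
Z(u) = 10 - u (Z(u) = 9 + (1 - u) = 10 - u)
q(s) = -1 (q(s) = 10 - 1*11 = 10 - 11 = -1)
c = -11725 (c = -35*(5 + 0² + 0*5)*67 = -35*(5 + 0 + 0)*67 = -35*5*67 = -175*67 = -11725)
c + q(-107) = -11725 - 1 = -11726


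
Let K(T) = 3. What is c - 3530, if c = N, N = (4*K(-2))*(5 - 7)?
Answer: -3554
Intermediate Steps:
N = -24 (N = (4*3)*(5 - 7) = 12*(-2) = -24)
c = -24
c - 3530 = -24 - 3530 = -3554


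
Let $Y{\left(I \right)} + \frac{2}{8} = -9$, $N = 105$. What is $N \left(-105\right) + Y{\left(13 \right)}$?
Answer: $- \frac{44137}{4} \approx -11034.0$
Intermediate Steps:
$Y{\left(I \right)} = - \frac{37}{4}$ ($Y{\left(I \right)} = - \frac{1}{4} - 9 = - \frac{37}{4}$)
$N \left(-105\right) + Y{\left(13 \right)} = 105 \left(-105\right) - \frac{37}{4} = -11025 - \frac{37}{4} = - \frac{44137}{4}$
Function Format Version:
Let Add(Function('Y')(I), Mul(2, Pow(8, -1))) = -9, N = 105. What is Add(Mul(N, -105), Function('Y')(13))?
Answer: Rational(-44137, 4) ≈ -11034.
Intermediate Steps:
Function('Y')(I) = Rational(-37, 4) (Function('Y')(I) = Add(Rational(-1, 4), -9) = Rational(-37, 4))
Add(Mul(N, -105), Function('Y')(13)) = Add(Mul(105, -105), Rational(-37, 4)) = Add(-11025, Rational(-37, 4)) = Rational(-44137, 4)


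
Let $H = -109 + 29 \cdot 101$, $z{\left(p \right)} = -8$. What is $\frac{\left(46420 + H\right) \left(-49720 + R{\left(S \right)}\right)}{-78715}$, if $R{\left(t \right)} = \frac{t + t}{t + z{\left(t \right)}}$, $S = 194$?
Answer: $\frac{6504978224}{209157} \approx 31101.0$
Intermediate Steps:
$R{\left(t \right)} = \frac{2 t}{-8 + t}$ ($R{\left(t \right)} = \frac{t + t}{t - 8} = \frac{2 t}{-8 + t}$)
$H = 2820$ ($H = -109 + 2929 = 2820$)
$\frac{\left(46420 + H\right) \left(-49720 + R{\left(S \right)}\right)}{-78715} = \frac{\left(46420 + 2820\right) \left(-49720 + 2 \cdot 194 \frac{1}{-8 + 194}\right)}{-78715} = 49240 \left(-49720 + 2 \cdot 194 \cdot \frac{1}{186}\right) \left(- \frac{1}{78715}\right) = 49240 \left(-49720 + \frac{194}{93}\right) \left(- \frac{1}{78715}\right) = 49240 \left(- \frac{4623766}{93}\right) \left(- \frac{1}{78715}\right) = \left(- \frac{227674237840}{93}\right) \left(- \frac{1}{78715}\right) = \frac{6504978224}{209157}$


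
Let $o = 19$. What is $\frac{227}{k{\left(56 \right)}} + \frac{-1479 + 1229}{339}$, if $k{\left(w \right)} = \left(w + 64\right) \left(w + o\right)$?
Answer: $- \frac{724349}{1017000} \approx -0.71224$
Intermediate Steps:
$k{\left(w \right)} = \left(19 + w\right) \left(64 + w\right)$ ($k{\left(w \right)} = \left(w + 64\right) \left(w + 19\right) = \left(64 + w\right) \left(19 + w\right) = \left(19 + w\right) \left(64 + w\right)$)
$\frac{227}{k{\left(56 \right)}} + \frac{-1479 + 1229}{339} = \frac{227}{1216 + 56^{2} + 83 \cdot 56} + \frac{-1479 + 1229}{339} = \frac{227}{1216 + 3136 + 4648} - \frac{250}{339} = \frac{227}{9000} - \frac{250}{339} = - \frac{724349}{1017000}$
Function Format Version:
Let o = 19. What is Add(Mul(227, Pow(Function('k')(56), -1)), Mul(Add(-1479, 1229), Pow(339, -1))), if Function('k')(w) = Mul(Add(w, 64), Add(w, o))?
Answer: Rational(-724349, 1017000) ≈ -0.71224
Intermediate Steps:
Function('k')(w) = Mul(Add(19, w), Add(64, w)) (Function('k')(w) = Mul(Add(w, 64), Add(w, 19)) = Mul(Add(64, w), Add(19, w)) = Mul(Add(19, w), Add(64, w)))
Add(Mul(227, Pow(Function('k')(56), -1)), Mul(Add(-1479, 1229), Pow(339, -1))) = Add(Mul(227, Pow(Add(1216, Pow(56, 2), Mul(83, 56)), -1)), Mul(Add(-1479, 1229), Pow(339, -1))) = Add(Mul(227, Pow(Add(1216, 3136, 4648), -1)), Mul(-250, Rational(1, 339))) = Add(Mul(227, Pow(9000, -1)), Rational(-250, 339)) = Add(Mul(227, Rational(1, 9000)), Rational(-250, 339)) = Add(Rational(227, 9000), Rational(-250, 339)) = Rational(-724349, 1017000)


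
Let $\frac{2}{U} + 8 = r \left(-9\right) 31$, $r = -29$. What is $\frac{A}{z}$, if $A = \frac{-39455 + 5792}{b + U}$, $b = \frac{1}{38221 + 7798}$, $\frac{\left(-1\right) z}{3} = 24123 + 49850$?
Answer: $\frac{596270437931}{1058035819} \approx 563.56$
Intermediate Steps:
$z = -221919$ ($z = - 3 \left(24123 + 49850\right) = \left(-3\right) 73973 = -221919$)
$b = \frac{1}{46019} \approx 2.173 \cdot 10^{-5}$
$U = \frac{2}{8083}$ ($U = \frac{2}{-8 + \left(-29\right) \left(-9\right) 31} = \frac{2}{-8 + 261 \cdot 31} = \frac{2}{-8 + 8091} = \frac{2}{8083} \approx 0.00024743$)
$A = - \frac{1788811313793}{14303}$ ($A = \frac{-39455 + 5792}{\frac{1}{46019} + \frac{2}{8083}} = - \frac{33663}{\frac{100121}{371971577}} = \left(-33663\right) \frac{371971577}{100121} = - \frac{1788811313793}{14303} \approx -1.2507 \cdot 10^{8}$)
$\frac{A}{z} = - \frac{1788811313793}{14303 \left(-221919\right)} = \left(- \frac{1788811313793}{14303}\right) \left(- \frac{1}{221919}\right) = \frac{596270437931}{1058035819}$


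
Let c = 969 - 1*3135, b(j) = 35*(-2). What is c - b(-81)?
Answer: -2096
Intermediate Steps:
b(j) = -70
c = -2166 (c = 969 - 3135 = -2166)
c - b(-81) = -2166 - 1*(-70) = -2166 + 70 = -2096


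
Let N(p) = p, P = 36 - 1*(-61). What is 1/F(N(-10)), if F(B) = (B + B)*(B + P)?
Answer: -1/1740 ≈ -0.00057471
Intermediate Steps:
P = 97 (P = 36 + 61 = 97)
F(B) = 2*B*(97 + B) (F(B) = (B + B)*(B + 97) = (2*B)*(97 + B) = 2*B*(97 + B))
1/F(N(-10)) = 1/(2*(-10)*(97 - 10)) = 1/(2*(-10)*87) = 1/(-1740) = -1/1740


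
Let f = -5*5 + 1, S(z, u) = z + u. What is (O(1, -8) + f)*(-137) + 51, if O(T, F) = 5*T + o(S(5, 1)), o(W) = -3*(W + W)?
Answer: 7586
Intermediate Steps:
S(z, u) = u + z
o(W) = -6*W
f = -24 (f = -25 + 1 = -24)
O(T, F) = -36 + 5*T (O(T, F) = 5*T - 6*(1 + 5) = 5*T - 6*6 = 5*T - 36 = -36 + 5*T)
(O(1, -8) + f)*(-137) + 51 = ((-36 + 5*1) - 24)*(-137) + 51 = ((-36 + 5) - 24)*(-137) + 51 = (-31 - 24)*(-137) + 51 = -55*(-137) + 51 = 7535 + 51 = 7586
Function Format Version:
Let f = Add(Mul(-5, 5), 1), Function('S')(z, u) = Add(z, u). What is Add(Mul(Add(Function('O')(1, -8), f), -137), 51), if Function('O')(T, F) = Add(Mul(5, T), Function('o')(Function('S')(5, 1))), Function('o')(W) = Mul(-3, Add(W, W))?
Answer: 7586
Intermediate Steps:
Function('S')(z, u) = Add(u, z)
Function('o')(W) = Mul(-6, W) (Function('o')(W) = Mul(-3, Mul(2, W)) = Mul(-6, W))
f = -24 (f = Add(-25, 1) = -24)
Function('O')(T, F) = Add(-36, Mul(5, T)) (Function('O')(T, F) = Add(Mul(5, T), Mul(-6, Add(1, 5))) = Add(Mul(5, T), Mul(-6, 6)) = Add(Mul(5, T), -36) = Add(-36, Mul(5, T)))
Add(Mul(Add(Function('O')(1, -8), f), -137), 51) = Add(Mul(Add(Add(-36, Mul(5, 1)), -24), -137), 51) = Add(Mul(Add(Add(-36, 5), -24), -137), 51) = Add(Mul(Add(-31, -24), -137), 51) = Add(Mul(-55, -137), 51) = Add(7535, 51) = 7586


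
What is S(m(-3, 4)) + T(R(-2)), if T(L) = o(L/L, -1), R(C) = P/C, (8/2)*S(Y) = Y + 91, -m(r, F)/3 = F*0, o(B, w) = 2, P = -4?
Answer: 99/4 ≈ 24.750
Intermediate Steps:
m(r, F) = 0 (m(r, F) = -3*F*0 = -3*0 = 0)
S(Y) = 91/4 + Y/4 (S(Y) = (Y + 91)/4 = (91 + Y)/4 = 91/4 + Y/4)
R(C) = -4/C
T(L) = 2
S(m(-3, 4)) + T(R(-2)) = (91/4 + (1/4)*0) + 2 = (91/4 + 0) + 2 = 91/4 + 2 = 99/4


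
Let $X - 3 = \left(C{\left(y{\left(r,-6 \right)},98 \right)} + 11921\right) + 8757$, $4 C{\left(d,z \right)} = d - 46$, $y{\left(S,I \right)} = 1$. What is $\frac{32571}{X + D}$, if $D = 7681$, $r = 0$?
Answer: $\frac{43428}{37801} \approx 1.1489$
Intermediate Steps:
$C{\left(d,z \right)} = - \frac{23}{2} + \frac{d}{4}$ ($C{\left(d,z \right)} = \frac{d - 46}{4} = \frac{-46 + d}{4} = - \frac{23}{2} + \frac{d}{4}$)
$X = \frac{82679}{4}$ ($X = 3 + \left(\left(\left(- \frac{23}{2} + \frac{1}{4} \cdot 1\right) + 11921\right) + 8757\right) = 3 + \left(\left(\left(- \frac{23}{2} + \frac{1}{4}\right) + 11921\right) + 8757\right) = 3 + \left(\left(- \frac{45}{4} + 11921\right) + 8757\right) = 3 + \left(\frac{47639}{4} + 8757\right) = 3 + \frac{82667}{4} = \frac{82679}{4} \approx 20670.0$)
$\frac{32571}{X + D} = \frac{32571}{\frac{82679}{4} + 7681} = \frac{32571}{\frac{113403}{4}} = 32571 \cdot \frac{4}{113403} = \frac{43428}{37801}$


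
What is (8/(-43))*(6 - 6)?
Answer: 0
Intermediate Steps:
(8/(-43))*(6 - 6) = (8*(-1/43))*0 = -8/43*0 = 0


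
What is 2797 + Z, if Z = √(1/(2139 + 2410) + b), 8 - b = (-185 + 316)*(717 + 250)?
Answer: 2797 + 8*I*√40956443855/4549 ≈ 2797.0 + 355.91*I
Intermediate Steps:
b = -126669 (b = 8 - (-185 + 316)*(717 + 250) = 8 - 131*967 = 8 - 1*126677 = 8 - 126677 = -126669)
Z = 8*I*√40956443855/4549 (Z = √(1/(2139 + 2410) - 126669) = √(1/4549 - 126669) = √(-576217280/4549) = 8*I*√40956443855/4549 ≈ 355.91*I)
2797 + Z = 2797 + 8*I*√40956443855/4549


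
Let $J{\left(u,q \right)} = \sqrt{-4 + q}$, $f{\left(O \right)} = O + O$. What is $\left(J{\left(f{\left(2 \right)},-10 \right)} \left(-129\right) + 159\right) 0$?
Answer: $0$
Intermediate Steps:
$f{\left(O \right)} = 2 O$
$\left(J{\left(f{\left(2 \right)},-10 \right)} \left(-129\right) + 159\right) 0 = \left(\sqrt{-4 - 10} \left(-129\right) + 159\right) 0 = \left(\sqrt{-14} \left(-129\right) + 159\right) 0 = \left(i \sqrt{14} \left(-129\right) + 159\right) 0 = \left(- 129 i \sqrt{14} + 159\right) 0 = \left(159 - 129 i \sqrt{14}\right) 0 = 0$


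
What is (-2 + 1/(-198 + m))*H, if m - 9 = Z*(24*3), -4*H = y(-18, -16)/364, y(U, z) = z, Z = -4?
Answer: -955/43407 ≈ -0.022001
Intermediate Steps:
H = 1/91 (H = -(-4)/364 = -1/4*(-4/91) = 1/91 ≈ 0.010989)
m = -279 (m = 9 - 96*3 = 9 - 4*72 = 9 - 288 = -279)
(-2 + 1/(-198 + m))*H = (-2 + 1/(-198 - 279))*(1/91) = (-2 + 1/(-477))*(1/91) = (-2 - 1/477)*(1/91) = -955/477*1/91 = -955/43407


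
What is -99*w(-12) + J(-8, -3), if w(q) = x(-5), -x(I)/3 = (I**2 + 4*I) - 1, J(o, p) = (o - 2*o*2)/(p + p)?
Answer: 1184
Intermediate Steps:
J(o, p) = -3*o/(2*p) (J(o, p) = (o - 4*o)/((2*p)) = (-3*o)*(1/(2*p)) = -3*o/(2*p))
x(I) = 3 - 12*I - 3*I**2 (x(I) = -3*((I**2 + 4*I) - 1) = -3*(-1 + I**2 + 4*I) = 3 - 12*I - 3*I**2)
w(q) = -12 (w(q) = 3 - 12*(-5) - 3*(-5)**2 = 3 + 60 - 3*25 = 3 + 60 - 75 = -12)
-99*w(-12) + J(-8, -3) = -99*(-12) - 3/2*(-8)/(-3) = 1188 - 3/2*(-8)*(-1/3) = 1188 - 4 = 1184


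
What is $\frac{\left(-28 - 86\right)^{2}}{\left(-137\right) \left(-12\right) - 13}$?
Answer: $\frac{12996}{1631} \approx 7.9681$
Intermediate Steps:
$\frac{\left(-28 - 86\right)^{2}}{\left(-137\right) \left(-12\right) - 13} = \frac{\left(-114\right)^{2}}{1644 - 13} = \frac{12996}{1631}$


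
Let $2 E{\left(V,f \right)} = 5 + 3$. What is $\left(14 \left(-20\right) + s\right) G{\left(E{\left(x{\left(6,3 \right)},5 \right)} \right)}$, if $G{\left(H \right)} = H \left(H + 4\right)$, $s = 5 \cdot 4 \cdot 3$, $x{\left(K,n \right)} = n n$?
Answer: $-7040$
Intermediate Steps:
$x{\left(K,n \right)} = n^{2}$
$E{\left(V,f \right)} = 4$ ($E{\left(V,f \right)} = \frac{5 + 3}{2} = \frac{1}{2} \cdot 8 = 4$)
$s = 60$ ($s = 20 \cdot 3 = 60$)
$G{\left(H \right)} = H \left(4 + H\right)$
$\left(14 \left(-20\right) + s\right) G{\left(E{\left(x{\left(6,3 \right)},5 \right)} \right)} = \left(14 \left(-20\right) + 60\right) 4 \left(4 + 4\right) = \left(-280 + 60\right) 4 \cdot 8 = \left(-220\right) 32 = -7040$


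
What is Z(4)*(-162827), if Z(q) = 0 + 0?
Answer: 0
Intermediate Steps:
Z(q) = 0
Z(4)*(-162827) = 0*(-162827) = 0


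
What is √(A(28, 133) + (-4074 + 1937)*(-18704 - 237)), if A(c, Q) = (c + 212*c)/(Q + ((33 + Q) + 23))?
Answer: √21412298891/23 ≈ 6362.1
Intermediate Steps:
A(c, Q) = 213*c/(56 + 2*Q) (A(c, Q) = (213*c)/(Q + (56 + Q)) = (213*c)/(56 + 2*Q) = 213*c/(56 + 2*Q))
√(A(28, 133) + (-4074 + 1937)*(-18704 - 237)) = √((213/2)*28/(28 + 133) + (-4074 + 1937)*(-18704 - 237)) = √((213/2)*28/161 - 2137*(-18941)) = √((213/2)*28*(1/161) + 40476917) = √(426/23 + 40476917) = √(930969517/23) = √21412298891/23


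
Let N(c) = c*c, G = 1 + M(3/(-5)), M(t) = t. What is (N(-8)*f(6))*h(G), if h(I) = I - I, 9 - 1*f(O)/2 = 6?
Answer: 0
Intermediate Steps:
G = ⅖ (G = 1 + 3/(-5) = 1 + 3*(-⅕) = 1 - ⅗ = ⅖ ≈ 0.40000)
f(O) = 6 (f(O) = 18 - 2*6 = 18 - 12 = 6)
N(c) = c²
h(I) = 0
(N(-8)*f(6))*h(G) = ((-8)²*6)*0 = (64*6)*0 = 384*0 = 0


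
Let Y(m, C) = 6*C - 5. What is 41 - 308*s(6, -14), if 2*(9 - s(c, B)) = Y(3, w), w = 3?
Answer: -729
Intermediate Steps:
Y(m, C) = -5 + 6*C
s(c, B) = 5/2 (s(c, B) = 9 - (-5 + 6*3)/2 = 9 - (-5 + 18)/2 = 9 - ½*13 = 9 - 13/2 = 5/2)
41 - 308*s(6, -14) = 41 - 308*5/2 = 41 - 770 = -729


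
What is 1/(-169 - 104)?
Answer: -1/273 ≈ -0.0036630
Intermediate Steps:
1/(-169 - 104) = 1/(-273) = -1/273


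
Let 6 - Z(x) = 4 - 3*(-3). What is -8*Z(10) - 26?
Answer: 30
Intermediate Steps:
Z(x) = -7 (Z(x) = 6 - (4 - 3*(-3)) = 6 - (4 + 9) = 6 - 1*13 = 6 - 13 = -7)
-8*Z(10) - 26 = -8*(-7) - 26 = 56 - 26 = 30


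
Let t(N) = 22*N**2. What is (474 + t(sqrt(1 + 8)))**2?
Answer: 451584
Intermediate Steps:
(474 + t(sqrt(1 + 8)))**2 = (474 + 22*(sqrt(1 + 8))**2)**2 = (474 + 22*(sqrt(9))**2)**2 = (474 + 22*3**2)**2 = (474 + 22*9)**2 = (474 + 198)**2 = 672**2 = 451584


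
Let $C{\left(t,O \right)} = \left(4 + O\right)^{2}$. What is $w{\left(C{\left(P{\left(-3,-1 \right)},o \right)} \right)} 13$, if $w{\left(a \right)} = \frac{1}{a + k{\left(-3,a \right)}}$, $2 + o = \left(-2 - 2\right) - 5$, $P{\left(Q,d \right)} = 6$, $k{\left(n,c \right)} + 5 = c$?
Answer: $\frac{13}{93} \approx 0.13978$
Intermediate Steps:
$k{\left(n,c \right)} = -5 + c$
$o = -11$ ($o = -2 - 9 = -11$)
$w{\left(a \right)} = \frac{1}{-5 + 2 a}$ ($w{\left(a \right)} = \frac{1}{a + \left(-5 + a\right)} = \frac{1}{-5 + 2 a}$)
$w{\left(C{\left(P{\left(-3,-1 \right)},o \right)} \right)} 13 = \frac{1}{-5 + 2 \left(4 - 11\right)^{2}} \cdot 13 = \frac{1}{-5 + 2 \left(-7\right)^{2}} \cdot 13 = \frac{1}{-5 + 2 \cdot 49} \cdot 13 = \frac{1}{-5 + 98} \cdot 13 = \frac{1}{93} \cdot 13 = \frac{13}{93}$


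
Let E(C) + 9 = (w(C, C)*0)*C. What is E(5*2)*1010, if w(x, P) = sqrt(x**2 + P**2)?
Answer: -9090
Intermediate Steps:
w(x, P) = sqrt(P**2 + x**2)
E(C) = -9 (E(C) = -9 + (sqrt(C**2 + C**2)*0)*C = -9 + (sqrt(2*C**2)*0)*C = -9 + ((sqrt(2)*sqrt(C**2))*0)*C = -9 + 0*C = -9 + 0 = -9)
E(5*2)*1010 = -9*1010 = -9090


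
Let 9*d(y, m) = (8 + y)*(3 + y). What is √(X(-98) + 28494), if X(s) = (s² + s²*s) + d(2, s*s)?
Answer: 2*I*√2031949/3 ≈ 950.31*I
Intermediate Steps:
d(y, m) = (3 + y)*(8 + y)/9 (d(y, m) = ((8 + y)*(3 + y))/9 = ((3 + y)*(8 + y))/9 = (3 + y)*(8 + y)/9)
X(s) = 50/9 + s² + s³ (X(s) = (s² + s²*s) + (8/3 + (⅑)*2² + (11/9)*2) = (s² + s³) + (8/3 + (⅑)*4 + 22/9) = (s² + s³) + (8/3 + 4/9 + 22/9) = (s² + s³) + 50/9 = 50/9 + s² + s³)
√(X(-98) + 28494) = √((50/9 + (-98)² + (-98)³) + 28494) = √((50/9 + 9604 - 941192) + 28494) = √(-8384242/9 + 28494) = √(-8127796/9) = 2*I*√2031949/3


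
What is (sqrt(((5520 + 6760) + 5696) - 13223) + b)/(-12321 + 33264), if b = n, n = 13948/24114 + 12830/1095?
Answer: 10821856/18433211823 + 7*sqrt(97)/20943 ≈ 0.0038790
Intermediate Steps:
n = 10821856/880161 (n = 13948*(1/24114) + 12830*(1/1095) = 6974/12057 + 2566/219 = 10821856/880161 ≈ 12.295)
b = 10821856/880161 ≈ 12.295
(sqrt(((5520 + 6760) + 5696) - 13223) + b)/(-12321 + 33264) = (sqrt(((5520 + 6760) + 5696) - 13223) + 10821856/880161)/(-12321 + 33264) = (sqrt((12280 + 5696) - 13223) + 10821856/880161)/20943 = (sqrt(17976 - 13223) + 10821856/880161)*(1/20943) = (sqrt(4753) + 10821856/880161)*(1/20943) = (7*sqrt(97) + 10821856/880161)*(1/20943) = (10821856/880161 + 7*sqrt(97))*(1/20943) = 10821856/18433211823 + 7*sqrt(97)/20943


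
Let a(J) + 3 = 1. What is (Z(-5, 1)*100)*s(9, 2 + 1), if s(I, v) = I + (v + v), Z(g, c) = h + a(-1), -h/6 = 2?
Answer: -21000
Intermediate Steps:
h = -12 (h = -6*2 = -12)
a(J) = -2 (a(J) = -3 + 1 = -2)
Z(g, c) = -14 (Z(g, c) = -12 - 2 = -14)
s(I, v) = I + 2*v
(Z(-5, 1)*100)*s(9, 2 + 1) = (-14*100)*(9 + 2*(2 + 1)) = -1400*(9 + 2*3) = -1400*(9 + 6) = -1400*15 = -21000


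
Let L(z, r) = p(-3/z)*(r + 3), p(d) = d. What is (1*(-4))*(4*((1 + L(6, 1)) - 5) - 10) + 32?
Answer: 168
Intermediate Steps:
L(z, r) = -3*(3 + r)/z (L(z, r) = (-3/z)*(r + 3) = (-3/z)*(3 + r) = -3*(3 + r)/z)
(1*(-4))*(4*((1 + L(6, 1)) - 5) - 10) + 32 = (1*(-4))*(4*((1 + 3*(-3 - 1*1)/6) - 5) - 10) + 32 = -4*(4*((1 + 3*(⅙)*(-3 - 1)) - 5) - 10) + 32 = -4*(4*((1 + 3*(⅙)*(-4)) - 5) - 10) + 32 = -4*(4*((1 - 2) - 5) - 10) + 32 = -4*(4*(-1 - 5) - 10) + 32 = -4*(4*(-6) - 10) + 32 = -4*(-24 - 10) + 32 = -4*(-34) + 32 = 136 + 32 = 168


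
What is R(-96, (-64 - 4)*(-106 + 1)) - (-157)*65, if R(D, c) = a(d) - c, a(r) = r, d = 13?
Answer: 3078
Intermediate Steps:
R(D, c) = 13 - c
R(-96, (-64 - 4)*(-106 + 1)) - (-157)*65 = (13 - (-64 - 4)*(-106 + 1)) - (-157)*65 = (13 - (-68)*(-105)) - 1*(-10205) = (13 - 1*7140) + 10205 = (13 - 7140) + 10205 = -7127 + 10205 = 3078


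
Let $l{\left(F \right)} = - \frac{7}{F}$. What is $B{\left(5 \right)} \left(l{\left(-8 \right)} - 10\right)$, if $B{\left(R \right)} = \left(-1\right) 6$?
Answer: $\frac{219}{4} \approx 54.75$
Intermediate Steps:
$B{\left(R \right)} = -6$
$B{\left(5 \right)} \left(l{\left(-8 \right)} - 10\right) = - 6 \left(- \frac{7}{-8} - 10\right) = - 6 \left(\left(-7\right) \left(- \frac{1}{8}\right) - 10\right) = - 6 \left(\frac{7}{8} - 10\right) = \left(-6\right) \left(- \frac{73}{8}\right) = \frac{219}{4}$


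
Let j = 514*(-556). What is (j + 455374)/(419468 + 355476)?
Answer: 84795/387472 ≈ 0.21884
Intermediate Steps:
j = -285784
(j + 455374)/(419468 + 355476) = (-285784 + 455374)/(419468 + 355476) = 169590/774944 = 169590*(1/774944) = 84795/387472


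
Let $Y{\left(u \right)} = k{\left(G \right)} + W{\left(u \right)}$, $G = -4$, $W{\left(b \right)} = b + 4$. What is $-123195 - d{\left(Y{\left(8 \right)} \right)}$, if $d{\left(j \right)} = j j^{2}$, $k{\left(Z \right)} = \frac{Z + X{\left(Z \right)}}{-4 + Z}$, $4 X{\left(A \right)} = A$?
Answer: $- \frac{64106141}{512} \approx -1.2521 \cdot 10^{5}$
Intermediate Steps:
$W{\left(b \right)} = 4 + b$
$X{\left(A \right)} = \frac{A}{4}$
$k{\left(Z \right)} = \frac{5 Z}{4 \left(-4 + Z\right)}$ ($k{\left(Z \right)} = \frac{Z + \frac{Z}{4}}{-4 + Z} = \frac{\frac{5}{4} Z}{-4 + Z} = \frac{5 Z}{4 \left(-4 + Z\right)}$)
$Y{\left(u \right)} = \frac{37}{8} + u$ ($Y{\left(u \right)} = \frac{5}{4} \left(-4\right) \frac{1}{-4 - 4} + \left(4 + u\right) = \frac{5}{4} \left(-4\right) \frac{1}{-8} + \left(4 + u\right) = \frac{5}{4} \left(-4\right) \left(- \frac{1}{8}\right) + \left(4 + u\right) = \frac{5}{8} + \left(4 + u\right) = \frac{37}{8} + u$)
$d{\left(j \right)} = j^{3}$
$-123195 - d{\left(Y{\left(8 \right)} \right)} = -123195 - \left(\frac{37}{8} + 8\right)^{3} = -123195 - \left(\frac{101}{8}\right)^{3} = -123195 - \frac{1030301}{512} = - \frac{64106141}{512}$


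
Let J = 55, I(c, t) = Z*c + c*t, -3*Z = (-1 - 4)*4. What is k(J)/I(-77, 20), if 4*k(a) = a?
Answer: -3/448 ≈ -0.0066964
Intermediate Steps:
Z = 20/3 (Z = -(-1 - 4)*4/3 = -(-5)*4/3 = -⅓*(-20) = 20/3 ≈ 6.6667)
I(c, t) = 20*c/3 + c*t
k(a) = a/4
k(J)/I(-77, 20) = ((¼)*55)/(((⅓)*(-77)*(20 + 3*20))) = 55/(4*(((⅓)*(-77)*(20 + 60)))) = 55/(4*(((⅓)*(-77)*80))) = 55/(4*(-6160/3)) = (55/4)*(-3/6160) = -3/448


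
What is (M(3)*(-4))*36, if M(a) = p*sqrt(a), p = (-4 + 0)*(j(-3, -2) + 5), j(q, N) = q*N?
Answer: 6336*sqrt(3) ≈ 10974.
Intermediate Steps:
j(q, N) = N*q
p = -44 (p = (-4 + 0)*(-2*(-3) + 5) = -4*(6 + 5) = -4*11 = -44)
M(a) = -44*sqrt(a)
(M(3)*(-4))*36 = (-44*sqrt(3)*(-4))*36 = (176*sqrt(3))*36 = 6336*sqrt(3)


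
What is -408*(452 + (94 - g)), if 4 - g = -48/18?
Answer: -220048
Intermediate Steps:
g = 20/3 (g = 4 - (-48)/18 = 4 - 1*(-8/3) = 4 + 8/3 = 20/3 ≈ 6.6667)
-408*(452 + (94 - g)) = -408*(452 + (94 - 1*20/3)) = -408*(452 + (94 - 20/3)) = -408*(452 + 262/3) = -408*1618/3 = -220048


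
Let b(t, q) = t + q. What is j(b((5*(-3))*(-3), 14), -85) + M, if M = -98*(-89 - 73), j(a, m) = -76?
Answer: 15800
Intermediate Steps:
b(t, q) = q + t
M = 15876 (M = -98*(-162) = 15876)
j(b((5*(-3))*(-3), 14), -85) + M = -76 + 15876 = 15800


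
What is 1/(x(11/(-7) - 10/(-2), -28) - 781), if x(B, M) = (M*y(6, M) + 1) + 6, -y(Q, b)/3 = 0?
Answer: -1/774 ≈ -0.0012920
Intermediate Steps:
y(Q, b) = 0 (y(Q, b) = -3*0 = 0)
x(B, M) = 7 (x(B, M) = (M*0 + 1) + 6 = (0 + 1) + 6 = 1 + 6 = 7)
1/(x(11/(-7) - 10/(-2), -28) - 781) = 1/(7 - 781) = 1/(-774) = -1/774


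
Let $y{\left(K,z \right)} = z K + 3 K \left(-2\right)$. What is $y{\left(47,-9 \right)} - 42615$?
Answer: $-43320$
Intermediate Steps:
$y{\left(K,z \right)} = - 6 K + K z$ ($y{\left(K,z \right)} = K z - 6 K = - 6 K + K z$)
$y{\left(47,-9 \right)} - 42615 = 47 \left(-6 - 9\right) - 42615 = 47 \left(-15\right) - 42615 = -705 - 42615 = -43320$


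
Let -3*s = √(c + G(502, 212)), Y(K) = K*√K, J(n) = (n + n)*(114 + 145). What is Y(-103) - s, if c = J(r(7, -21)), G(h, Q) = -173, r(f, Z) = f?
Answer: √3453/3 - 103*I*√103 ≈ 19.587 - 1045.3*I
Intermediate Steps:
J(n) = 518*n (J(n) = (2*n)*259 = 518*n)
c = 3626 (c = 518*7 = 3626)
Y(K) = K^(3/2)
s = -√3453/3 (s = -√(3626 - 173)/3 = -√3453/3 ≈ -19.587)
Y(-103) - s = (-103)^(3/2) - (-1)*√3453/3 = -103*I*√103 + √3453/3 = √3453/3 - 103*I*√103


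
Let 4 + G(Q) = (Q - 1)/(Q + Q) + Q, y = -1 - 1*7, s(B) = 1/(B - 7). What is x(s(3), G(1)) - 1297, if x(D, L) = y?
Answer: -1305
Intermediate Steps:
s(B) = 1/(-7 + B)
y = -8 (y = -1 - 7 = -8)
G(Q) = -4 + Q + (-1 + Q)/(2*Q) (G(Q) = -4 + ((Q - 1)/(Q + Q) + Q) = -4 + ((-1 + Q)/((2*Q)) + Q) = -4 + ((-1 + Q)*(1/(2*Q)) + Q) = -4 + ((-1 + Q)/(2*Q) + Q) = -4 + (Q + (-1 + Q)/(2*Q)) = -4 + Q + (-1 + Q)/(2*Q))
x(D, L) = -8
x(s(3), G(1)) - 1297 = -8 - 1297 = -1305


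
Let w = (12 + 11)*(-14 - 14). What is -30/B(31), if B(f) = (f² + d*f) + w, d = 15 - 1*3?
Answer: -30/689 ≈ -0.043541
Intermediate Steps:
w = -644 (w = 23*(-28) = -644)
d = 12 (d = 15 - 3 = 12)
B(f) = -644 + f² + 12*f (B(f) = (f² + 12*f) - 644 = -644 + f² + 12*f)
-30/B(31) = -30/(-644 + 31² + 12*31) = -30/(-644 + 961 + 372) = -30/689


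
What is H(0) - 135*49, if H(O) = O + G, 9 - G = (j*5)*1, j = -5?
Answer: -6581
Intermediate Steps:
G = 34 (G = 9 - (-5*5) = 9 - (-25) = 9 - 1*(-25) = 9 + 25 = 34)
H(O) = 34 + O (H(O) = O + 34 = 34 + O)
H(0) - 135*49 = (34 + 0) - 135*49 = 34 - 6615 = -6581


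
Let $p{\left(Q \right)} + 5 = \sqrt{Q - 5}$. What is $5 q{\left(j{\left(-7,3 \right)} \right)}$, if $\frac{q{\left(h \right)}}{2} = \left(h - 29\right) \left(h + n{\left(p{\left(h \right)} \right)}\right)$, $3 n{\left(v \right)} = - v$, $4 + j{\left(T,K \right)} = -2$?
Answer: $\frac{4550}{3} + \frac{350 i \sqrt{11}}{3} \approx 1516.7 + 386.94 i$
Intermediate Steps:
$j{\left(T,K \right)} = -6$ ($j{\left(T,K \right)} = -4 - 2 = -6$)
$p{\left(Q \right)} = -5 + \sqrt{-5 + Q}$ ($p{\left(Q \right)} = -5 + \sqrt{Q - 5} = -5 + \sqrt{-5 + Q}$)
$n{\left(v \right)} = - \frac{v}{3}$ ($n{\left(v \right)} = \frac{\left(-1\right) v}{3} = - \frac{v}{3}$)
$q{\left(h \right)} = 2 \left(-29 + h\right) \left(\frac{5}{3} + h - \frac{\sqrt{-5 + h}}{3}\right)$ ($q{\left(h \right)} = 2 \left(h - 29\right) \left(h - \frac{-5 + \sqrt{-5 + h}}{3}\right) = 2 \left(-29 + h\right) \left(h - \left(- \frac{5}{3} + \frac{\sqrt{-5 + h}}{3}\right)\right) = 2 \left(-29 + h\right) \left(\frac{5}{3} + h - \frac{\sqrt{-5 + h}}{3}\right)$)
$5 q{\left(j{\left(-7,3 \right)} \right)} = 5 \left(- \frac{290}{3} + 2 \left(-6\right)^{2} - -328 + \frac{58 \sqrt{-5 - 6}}{3} - - 4 \sqrt{-5 - 6}\right) = 5 \left(- \frac{290}{3} + 2 \cdot 36 + 328 + \frac{58 \sqrt{-11}}{3} - - 4 \sqrt{-11}\right) = 5 \left(- \frac{290}{3} + 72 + 328 + \frac{58 i \sqrt{11}}{3} - - 4 i \sqrt{11}\right) = 5 \left(- \frac{290}{3} + 72 + 328 + \frac{58 i \sqrt{11}}{3} + 4 i \sqrt{11}\right) = 5 \left(\frac{910}{3} + \frac{70 i \sqrt{11}}{3}\right) = \frac{4550}{3} + \frac{350 i \sqrt{11}}{3}$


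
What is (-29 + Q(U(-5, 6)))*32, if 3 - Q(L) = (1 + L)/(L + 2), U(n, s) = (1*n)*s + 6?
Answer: -9520/11 ≈ -865.45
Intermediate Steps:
U(n, s) = 6 + n*s (U(n, s) = n*s + 6 = 6 + n*s)
Q(L) = 3 - (1 + L)/(2 + L) (Q(L) = 3 - (1 + L)/(L + 2) = 3 - (1 + L)/(2 + L))
(-29 + Q(U(-5, 6)))*32 = (-29 + (5 + 2*(6 - 5*6))/(2 + (6 - 5*6)))*32 = (-29 + (5 + 2*(6 - 30))/(2 + (6 - 30)))*32 = (-29 + (5 + 2*(-24))/(2 - 24))*32 = (-29 + (5 - 48)/(-22))*32 = (-29 - 1/22*(-43))*32 = (-29 + 43/22)*32 = -595/22*32 = -9520/11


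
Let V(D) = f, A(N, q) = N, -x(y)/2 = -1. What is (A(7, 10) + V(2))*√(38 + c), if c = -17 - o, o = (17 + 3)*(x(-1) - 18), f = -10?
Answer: -3*√341 ≈ -55.399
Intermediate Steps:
x(y) = 2 (x(y) = -2*(-1) = 2)
o = -320 (o = (17 + 3)*(2 - 18) = 20*(-16) = -320)
V(D) = -10
c = 303 (c = -17 - 1*(-320) = -17 + 320 = 303)
(A(7, 10) + V(2))*√(38 + c) = (7 - 10)*√(38 + 303) = -3*√341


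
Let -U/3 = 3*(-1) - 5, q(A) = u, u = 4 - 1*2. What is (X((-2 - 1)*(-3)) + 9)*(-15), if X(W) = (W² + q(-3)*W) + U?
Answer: -1980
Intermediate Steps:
u = 2 (u = 4 - 2 = 2)
q(A) = 2
U = 24 (U = -3*(3*(-1) - 5) = -3*(-3 - 5) = -3*(-8) = 24)
X(W) = 24 + W² + 2*W (X(W) = (W² + 2*W) + 24 = 24 + W² + 2*W)
(X((-2 - 1)*(-3)) + 9)*(-15) = ((24 + ((-2 - 1)*(-3))² + 2*((-2 - 1)*(-3))) + 9)*(-15) = ((24 + (-3*(-3))² + 2*(-3*(-3))) + 9)*(-15) = ((24 + 9² + 2*9) + 9)*(-15) = ((24 + 81 + 18) + 9)*(-15) = (123 + 9)*(-15) = 132*(-15) = -1980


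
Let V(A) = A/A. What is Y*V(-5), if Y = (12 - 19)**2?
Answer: 49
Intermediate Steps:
V(A) = 1
Y = 49 (Y = (-7)**2 = 49)
Y*V(-5) = 49*1 = 49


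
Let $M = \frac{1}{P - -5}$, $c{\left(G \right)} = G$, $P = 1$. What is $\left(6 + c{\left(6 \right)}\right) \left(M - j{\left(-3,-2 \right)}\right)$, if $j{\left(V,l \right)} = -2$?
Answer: $26$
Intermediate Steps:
$M = \frac{1}{6}$ ($M = \frac{1}{1 - -5} = \frac{1}{1 + 5} = \frac{1}{6} \approx 0.16667$)
$\left(6 + c{\left(6 \right)}\right) \left(M - j{\left(-3,-2 \right)}\right) = \left(6 + 6\right) \left(\frac{1}{6} - -2\right) = 12 \left(\frac{1}{6} + 2\right) = 12 \cdot \frac{13}{6} = 26$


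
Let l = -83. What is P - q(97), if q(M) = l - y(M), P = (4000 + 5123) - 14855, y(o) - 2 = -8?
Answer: -5655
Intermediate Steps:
y(o) = -6 (y(o) = 2 - 8 = -6)
P = -5732 (P = 9123 - 14855 = -5732)
q(M) = -77 (q(M) = -83 - 1*(-6) = -83 + 6 = -77)
P - q(97) = -5732 - 1*(-77) = -5732 + 77 = -5655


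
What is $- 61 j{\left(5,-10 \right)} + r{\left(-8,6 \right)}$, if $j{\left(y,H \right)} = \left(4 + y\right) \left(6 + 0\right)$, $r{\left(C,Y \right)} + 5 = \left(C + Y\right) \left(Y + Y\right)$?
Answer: $-3323$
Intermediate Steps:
$r{\left(C,Y \right)} = -5 + 2 Y \left(C + Y\right)$ ($r{\left(C,Y \right)} = -5 + \left(C + Y\right) \left(Y + Y\right) = -5 + \left(C + Y\right) 2 Y = -5 + 2 Y \left(C + Y\right)$)
$j{\left(y,H \right)} = 24 + 6 y$ ($j{\left(y,H \right)} = \left(4 + y\right) 6 = 24 + 6 y$)
$- 61 j{\left(5,-10 \right)} + r{\left(-8,6 \right)} = - 61 \left(24 + 6 \cdot 5\right) + \left(-5 + 2 \cdot 6^{2} + 2 \left(-8\right) 6\right) = - 61 \left(24 + 30\right) - 29 = \left(-61\right) 54 - 29 = -3294 - 29 = -3323$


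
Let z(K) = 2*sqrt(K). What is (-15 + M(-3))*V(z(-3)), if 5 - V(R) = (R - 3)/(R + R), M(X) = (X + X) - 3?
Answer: -108 + 6*I*sqrt(3) ≈ -108.0 + 10.392*I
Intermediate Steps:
M(X) = -3 + 2*X (M(X) = 2*X - 3 = -3 + 2*X)
V(R) = 5 - (-3 + R)/(2*R) (V(R) = 5 - (R - 3)/(R + R) = 5 - (-3 + R)/(2*R))
(-15 + M(-3))*V(z(-3)) = (-15 + (-3 + 2*(-3)))*(3*(1 + 3*(2*sqrt(-3)))/(2*((2*sqrt(-3))))) = (-15 + (-3 - 6))*(3*(1 + 3*(2*(I*sqrt(3))))/(2*((2*(I*sqrt(3)))))) = (-15 - 9)*(3*(1 + 3*(2*I*sqrt(3)))/(2*((2*I*sqrt(3))))) = -36*(-I*sqrt(3)/6)*(1 + 6*I*sqrt(3)) = -(-6)*I*sqrt(3)*(1 + 6*I*sqrt(3)) = 6*I*sqrt(3)*(1 + 6*I*sqrt(3))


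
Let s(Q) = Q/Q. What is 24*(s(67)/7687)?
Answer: 24/7687 ≈ 0.0031222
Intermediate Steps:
s(Q) = 1
24*(s(67)/7687) = 24*(1/7687) = 24/7687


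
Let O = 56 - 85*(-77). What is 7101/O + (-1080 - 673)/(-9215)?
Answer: 77007268/60828215 ≈ 1.2660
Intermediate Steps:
O = 6601 (O = 56 + 6545 = 6601)
7101/O + (-1080 - 673)/(-9215) = 7101/6601 + (-1080 - 673)/(-9215) = 7101*(1/6601) - 1753*(-1/9215) = 7101/6601 + 1753/9215 = 77007268/60828215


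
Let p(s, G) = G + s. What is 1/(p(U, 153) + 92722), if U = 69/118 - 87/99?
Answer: 3894/361654105 ≈ 1.0767e-5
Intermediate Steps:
U = -1145/3894 (U = 69*(1/118) - 87*1/99 = 69/118 - 29/33 = -1145/3894 ≈ -0.29404)
1/(p(U, 153) + 92722) = 1/((153 - 1145/3894) + 92722) = 1/(594637/3894 + 92722) = 1/(361654105/3894) = 3894/361654105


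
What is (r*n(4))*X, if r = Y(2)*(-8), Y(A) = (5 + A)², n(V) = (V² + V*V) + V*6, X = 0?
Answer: 0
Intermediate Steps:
n(V) = 2*V² + 6*V (n(V) = (V² + V²) + 6*V = 2*V² + 6*V)
r = -392 (r = (5 + 2)²*(-8) = 7²*(-8) = 49*(-8) = -392)
(r*n(4))*X = -784*4*(3 + 4)*0 = -784*4*7*0 = -392*56*0 = -21952*0 = 0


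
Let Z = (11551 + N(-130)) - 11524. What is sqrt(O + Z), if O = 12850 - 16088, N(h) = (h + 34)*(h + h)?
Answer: sqrt(21749) ≈ 147.48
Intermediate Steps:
N(h) = 2*h*(34 + h) (N(h) = (34 + h)*(2*h) = 2*h*(34 + h))
Z = 24987 (Z = (11551 + 2*(-130)*(34 - 130)) - 11524 = (11551 + 2*(-130)*(-96)) - 11524 = (11551 + 24960) - 11524 = 36511 - 11524 = 24987)
O = -3238
sqrt(O + Z) = sqrt(-3238 + 24987) = sqrt(21749)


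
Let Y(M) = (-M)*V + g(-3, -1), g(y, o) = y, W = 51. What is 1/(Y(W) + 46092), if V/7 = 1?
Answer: 1/45732 ≈ 2.1867e-5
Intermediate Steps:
V = 7 (V = 7*1 = 7)
Y(M) = -3 - 7*M (Y(M) = -M*7 - 3 = -7*M - 3 = -3 - 7*M)
1/(Y(W) + 46092) = 1/((-3 - 7*51) + 46092) = 1/((-3 - 357) + 46092) = 1/(-360 + 46092) = 1/45732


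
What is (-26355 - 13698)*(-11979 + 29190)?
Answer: -689352183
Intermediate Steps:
(-26355 - 13698)*(-11979 + 29190) = -40053*17211 = -689352183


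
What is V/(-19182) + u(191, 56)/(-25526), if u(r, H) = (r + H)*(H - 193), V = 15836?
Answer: 122434981/244819866 ≈ 0.50010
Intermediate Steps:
u(r, H) = (-193 + H)*(H + r) (u(r, H) = (H + r)*(-193 + H) = (-193 + H)*(H + r))
V/(-19182) + u(191, 56)/(-25526) = 15836/(-19182) + (56² - 193*56 - 193*191 + 56*191)/(-25526) = 15836*(-1/19182) + (3136 - 10808 - 36863 + 10696)*(-1/25526) = -7918/9591 - 33839*(-1/25526) = -7918/9591 + 33839/25526 = 122434981/244819866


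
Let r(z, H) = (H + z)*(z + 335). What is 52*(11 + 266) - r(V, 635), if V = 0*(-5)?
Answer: -198321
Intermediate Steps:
V = 0
r(z, H) = (335 + z)*(H + z) (r(z, H) = (H + z)*(335 + z) = (335 + z)*(H + z))
52*(11 + 266) - r(V, 635) = 52*(11 + 266) - (0² + 335*635 + 335*0 + 635*0) = 52*277 - (0 + 212725 + 0 + 0) = 14404 - 1*212725 = 14404 - 212725 = -198321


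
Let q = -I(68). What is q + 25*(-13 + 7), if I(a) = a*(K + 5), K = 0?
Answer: -490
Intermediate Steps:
I(a) = 5*a (I(a) = a*(0 + 5) = a*5 = 5*a)
q = -340 (q = -5*68 = -1*340 = -340)
q + 25*(-13 + 7) = -340 + 25*(-13 + 7) = -340 + 25*(-6) = -340 - 150 = -490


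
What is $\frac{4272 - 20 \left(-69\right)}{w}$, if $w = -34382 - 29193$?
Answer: $- \frac{5652}{63575} \approx -0.088903$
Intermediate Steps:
$w = -63575$
$\frac{4272 - 20 \left(-69\right)}{w} = \frac{4272 - 20 \left(-69\right)}{-63575} = \left(4272 - -1380\right) \left(- \frac{1}{63575}\right) = \left(4272 + 1380\right) \left(- \frac{1}{63575}\right) = 5652 \left(- \frac{1}{63575}\right) = - \frac{5652}{63575}$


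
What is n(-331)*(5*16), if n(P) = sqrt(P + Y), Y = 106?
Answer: 1200*I ≈ 1200.0*I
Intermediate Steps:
n(P) = sqrt(106 + P) (n(P) = sqrt(P + 106) = sqrt(106 + P))
n(-331)*(5*16) = sqrt(106 - 331)*(5*16) = sqrt(-225)*80 = (15*I)*80 = 1200*I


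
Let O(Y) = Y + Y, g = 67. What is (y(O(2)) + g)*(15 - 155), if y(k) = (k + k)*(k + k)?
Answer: -18340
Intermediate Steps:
O(Y) = 2*Y
y(k) = 4*k**2 (y(k) = (2*k)*(2*k) = 4*k**2)
(y(O(2)) + g)*(15 - 155) = (4*(2*2)**2 + 67)*(15 - 155) = (4*4**2 + 67)*(-140) = (4*16 + 67)*(-140) = (64 + 67)*(-140) = 131*(-140) = -18340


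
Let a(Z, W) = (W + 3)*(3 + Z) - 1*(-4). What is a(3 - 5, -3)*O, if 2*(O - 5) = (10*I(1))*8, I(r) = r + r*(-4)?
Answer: -460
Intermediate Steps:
I(r) = -3*r (I(r) = r - 4*r = -3*r)
a(Z, W) = 4 + (3 + W)*(3 + Z) (a(Z, W) = (3 + W)*(3 + Z) + 4 = 4 + (3 + W)*(3 + Z))
O = -115 (O = 5 + ((10*(-3*1))*8)/2 = 5 + ((10*(-3))*8)/2 = 5 + (-30*8)/2 = 5 + (½)*(-240) = 5 - 120 = -115)
a(3 - 5, -3)*O = (13 + 3*(-3) + 3*(3 - 5) - 3*(3 - 5))*(-115) = (13 - 9 + 3*(-2) - 3*(-2))*(-115) = (13 - 9 - 6 + 6)*(-115) = 4*(-115) = -460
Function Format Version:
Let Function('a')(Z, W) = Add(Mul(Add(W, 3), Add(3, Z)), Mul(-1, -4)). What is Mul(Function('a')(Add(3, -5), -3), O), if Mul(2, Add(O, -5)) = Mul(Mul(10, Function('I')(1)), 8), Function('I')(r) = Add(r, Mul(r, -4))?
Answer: -460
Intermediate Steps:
Function('I')(r) = Mul(-3, r) (Function('I')(r) = Add(r, Mul(-4, r)) = Mul(-3, r))
Function('a')(Z, W) = Add(4, Mul(Add(3, W), Add(3, Z))) (Function('a')(Z, W) = Add(Mul(Add(3, W), Add(3, Z)), 4) = Add(4, Mul(Add(3, W), Add(3, Z))))
O = -115 (O = Add(5, Mul(Rational(1, 2), Mul(Mul(10, Mul(-3, 1)), 8))) = Add(5, Mul(Rational(1, 2), Mul(Mul(10, -3), 8))) = Add(5, Mul(Rational(1, 2), Mul(-30, 8))) = Add(5, Mul(Rational(1, 2), -240)) = Add(5, -120) = -115)
Mul(Function('a')(Add(3, -5), -3), O) = Mul(Add(13, Mul(3, -3), Mul(3, Add(3, -5)), Mul(-3, Add(3, -5))), -115) = Mul(Add(13, -9, Mul(3, -2), Mul(-3, -2)), -115) = Mul(Add(13, -9, -6, 6), -115) = Mul(4, -115) = -460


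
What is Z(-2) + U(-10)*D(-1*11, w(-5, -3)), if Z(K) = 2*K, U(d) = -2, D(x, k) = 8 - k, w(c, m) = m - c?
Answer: -16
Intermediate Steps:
Z(-2) + U(-10)*D(-1*11, w(-5, -3)) = 2*(-2) - 2*(8 - (-3 - 1*(-5))) = -4 - 2*(8 - (-3 + 5)) = -4 - 2*(8 - 1*2) = -4 - 2*(8 - 2) = -4 - 2*6 = -4 - 12 = -16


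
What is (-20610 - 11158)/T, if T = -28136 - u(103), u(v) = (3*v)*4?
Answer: 7942/7343 ≈ 1.0816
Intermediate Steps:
u(v) = 12*v
T = -29372 (T = -28136 - 12*103 = -28136 - 1*1236 = -28136 - 1236 = -29372)
(-20610 - 11158)/T = (-20610 - 11158)/(-29372) = -31768*(-1/29372) = 7942/7343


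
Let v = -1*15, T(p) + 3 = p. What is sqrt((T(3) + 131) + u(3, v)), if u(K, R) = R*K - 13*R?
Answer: sqrt(281) ≈ 16.763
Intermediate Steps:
T(p) = -3 + p
v = -15
u(K, R) = -13*R + K*R (u(K, R) = K*R - 13*R = -13*R + K*R)
sqrt((T(3) + 131) + u(3, v)) = sqrt(((-3 + 3) + 131) - 15*(-13 + 3)) = sqrt((0 + 131) - 15*(-10)) = sqrt(131 + 150) = sqrt(281)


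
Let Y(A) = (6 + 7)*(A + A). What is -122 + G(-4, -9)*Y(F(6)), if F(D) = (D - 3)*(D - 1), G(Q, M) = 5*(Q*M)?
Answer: 70078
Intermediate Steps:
G(Q, M) = 5*M*Q (G(Q, M) = 5*(M*Q) = 5*M*Q)
F(D) = (-1 + D)*(-3 + D) (F(D) = (-3 + D)*(-1 + D) = (-1 + D)*(-3 + D))
Y(A) = 26*A (Y(A) = 13*(2*A) = 26*A)
-122 + G(-4, -9)*Y(F(6)) = -122 + (5*(-9)*(-4))*(26*(3 + 6² - 4*6)) = -122 + 180*(26*(3 + 36 - 24)) = -122 + 180*(26*15) = -122 + 180*390 = -122 + 70200 = 70078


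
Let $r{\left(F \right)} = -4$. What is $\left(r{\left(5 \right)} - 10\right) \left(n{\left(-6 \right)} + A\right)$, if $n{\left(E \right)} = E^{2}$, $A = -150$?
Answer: $1596$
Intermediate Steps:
$\left(r{\left(5 \right)} - 10\right) \left(n{\left(-6 \right)} + A\right) = \left(-4 - 10\right) \left(\left(-6\right)^{2} - 150\right) = - 14 \left(36 - 150\right) = \left(-14\right) \left(-114\right) = 1596$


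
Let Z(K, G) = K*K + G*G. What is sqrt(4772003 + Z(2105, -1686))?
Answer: 2*sqrt(3011406) ≈ 3470.7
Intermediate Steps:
Z(K, G) = G**2 + K**2 (Z(K, G) = K**2 + G**2 = G**2 + K**2)
sqrt(4772003 + Z(2105, -1686)) = sqrt(4772003 + ((-1686)**2 + 2105**2)) = sqrt(4772003 + (2842596 + 4431025)) = sqrt(4772003 + 7273621) = sqrt(12045624) = 2*sqrt(3011406)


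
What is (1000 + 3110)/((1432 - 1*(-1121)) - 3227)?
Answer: -2055/337 ≈ -6.0979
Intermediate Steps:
(1000 + 3110)/((1432 - 1*(-1121)) - 3227) = 4110/((1432 + 1121) - 3227) = 4110/(2553 - 3227) = 4110/(-674) = 4110*(-1/674) = -2055/337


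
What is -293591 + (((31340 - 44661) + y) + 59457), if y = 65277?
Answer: -182178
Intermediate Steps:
-293591 + (((31340 - 44661) + y) + 59457) = -293591 + (((31340 - 44661) + 65277) + 59457) = -293591 + ((-13321 + 65277) + 59457) = -293591 + (51956 + 59457) = -293591 + 111413 = -182178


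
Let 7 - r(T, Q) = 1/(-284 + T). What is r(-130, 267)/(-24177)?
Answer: -2899/10009278 ≈ -0.00028963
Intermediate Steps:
r(T, Q) = 7 - 1/(-284 + T)
r(-130, 267)/(-24177) = ((-1989 + 7*(-130))/(-284 - 130))/(-24177) = ((-1989 - 910)/(-414))*(-1/24177) = -1/414*(-2899)*(-1/24177) = (2899/414)*(-1/24177) = -2899/10009278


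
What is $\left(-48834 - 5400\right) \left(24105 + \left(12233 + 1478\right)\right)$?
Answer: $-2050912944$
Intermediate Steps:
$\left(-48834 - 5400\right) \left(24105 + \left(12233 + 1478\right)\right) = - 54234 \left(24105 + 13711\right) = \left(-54234\right) 37816 = -2050912944$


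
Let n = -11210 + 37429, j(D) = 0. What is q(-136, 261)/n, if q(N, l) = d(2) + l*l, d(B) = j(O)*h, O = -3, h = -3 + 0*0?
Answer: 68121/26219 ≈ 2.5982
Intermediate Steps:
h = -3 (h = -3 + 0 = -3)
d(B) = 0 (d(B) = 0*(-3) = 0)
n = 26219
q(N, l) = l² (q(N, l) = 0 + l*l = 0 + l² = l²)
q(-136, 261)/n = 261²/26219 = 68121*(1/26219) = 68121/26219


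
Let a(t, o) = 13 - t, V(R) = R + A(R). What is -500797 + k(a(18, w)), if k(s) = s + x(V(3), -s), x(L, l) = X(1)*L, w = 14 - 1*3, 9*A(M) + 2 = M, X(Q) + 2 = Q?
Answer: -4507246/9 ≈ -5.0081e+5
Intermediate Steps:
X(Q) = -2 + Q
A(M) = -2/9 + M/9
w = 11 (w = 14 - 3 = 11)
V(R) = -2/9 + 10*R/9 (V(R) = R + (-2/9 + R/9) = -2/9 + 10*R/9)
x(L, l) = -L (x(L, l) = (-2 + 1)*L = -L)
k(s) = -28/9 + s (k(s) = s - (-2/9 + (10/9)*3) = s - (-2/9 + 10/3) = s - 1*28/9 = s - 28/9 = -28/9 + s)
-500797 + k(a(18, w)) = -500797 + (-28/9 + (13 - 1*18)) = -500797 + (-28/9 + (13 - 18)) = -500797 + (-28/9 - 5) = -500797 - 73/9 = -4507246/9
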